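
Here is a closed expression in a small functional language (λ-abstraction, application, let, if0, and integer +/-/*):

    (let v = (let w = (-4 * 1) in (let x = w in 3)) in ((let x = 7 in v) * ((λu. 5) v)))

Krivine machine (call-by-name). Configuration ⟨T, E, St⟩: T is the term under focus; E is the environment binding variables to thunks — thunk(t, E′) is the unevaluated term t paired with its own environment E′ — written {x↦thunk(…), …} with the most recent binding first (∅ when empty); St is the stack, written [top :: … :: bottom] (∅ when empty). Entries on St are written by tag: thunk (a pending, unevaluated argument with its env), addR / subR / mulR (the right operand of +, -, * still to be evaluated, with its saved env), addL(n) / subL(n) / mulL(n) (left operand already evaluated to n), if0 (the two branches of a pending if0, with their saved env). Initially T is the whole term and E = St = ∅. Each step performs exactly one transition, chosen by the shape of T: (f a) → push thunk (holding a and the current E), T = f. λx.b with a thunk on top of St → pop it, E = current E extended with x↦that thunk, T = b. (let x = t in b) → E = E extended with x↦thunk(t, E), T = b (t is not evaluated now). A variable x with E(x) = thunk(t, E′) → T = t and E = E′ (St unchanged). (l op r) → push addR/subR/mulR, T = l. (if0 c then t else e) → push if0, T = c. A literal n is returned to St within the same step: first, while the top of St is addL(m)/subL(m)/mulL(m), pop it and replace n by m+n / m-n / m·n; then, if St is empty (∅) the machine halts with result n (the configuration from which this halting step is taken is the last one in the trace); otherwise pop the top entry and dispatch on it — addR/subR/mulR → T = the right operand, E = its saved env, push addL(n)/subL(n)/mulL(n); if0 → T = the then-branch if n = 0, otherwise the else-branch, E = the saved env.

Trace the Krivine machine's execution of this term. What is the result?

[0] [T=(let v = (let w = (-4 * 1) in (let x = w in 3)) in ((let x = 7 in v) * ((λu. 5) v))) | E=∅ | St=∅]
[1] [T=((let x = 7 in v) * ((λu. 5) v)) | E={v↦thunk((let w = (-4 * 1) in (let x = w in 3)), ∅)} | St=∅]
[2] [T=(let x = 7 in v) | E={v↦thunk((let w = (-4 * 1) in (let x = w in 3)), ∅)} | St=[mulR]]
[3] [T=v | E={x↦thunk(7, {v↦thunk((let w = (-4 * 1) in (let x = w in 3)), ∅)}), v↦thunk((let w = (-4 * 1) in (let x = w in 3)), ∅)} | St=[mulR]]
[4] [T=(let w = (-4 * 1) in (let x = w in 3)) | E=∅ | St=[mulR]]
[5] [T=(let x = w in 3) | E={w↦thunk((-4 * 1), ∅)} | St=[mulR]]
[6] [T=3 | E={x↦thunk(w, {w↦thunk((-4 * 1), ∅)}), w↦thunk((-4 * 1), ∅)} | St=[mulR]]
[7] [T=((λu. 5) v) | E={v↦thunk((let w = (-4 * 1) in (let x = w in 3)), ∅)} | St=[mulL(3)]]
[8] [T=(λu. 5) | E={v↦thunk((let w = (-4 * 1) in (let x = w in 3)), ∅)} | St=[thunk :: mulL(3)]]
[9] [T=5 | E={u↦thunk(v, {v↦thunk((let w = (-4 * 1) in (let x = w in 3)), ∅)}), v↦thunk((let w = (-4 * 1) in (let x = w in 3)), ∅)} | St=[mulL(3)]]
→ final value 15

Answer: 15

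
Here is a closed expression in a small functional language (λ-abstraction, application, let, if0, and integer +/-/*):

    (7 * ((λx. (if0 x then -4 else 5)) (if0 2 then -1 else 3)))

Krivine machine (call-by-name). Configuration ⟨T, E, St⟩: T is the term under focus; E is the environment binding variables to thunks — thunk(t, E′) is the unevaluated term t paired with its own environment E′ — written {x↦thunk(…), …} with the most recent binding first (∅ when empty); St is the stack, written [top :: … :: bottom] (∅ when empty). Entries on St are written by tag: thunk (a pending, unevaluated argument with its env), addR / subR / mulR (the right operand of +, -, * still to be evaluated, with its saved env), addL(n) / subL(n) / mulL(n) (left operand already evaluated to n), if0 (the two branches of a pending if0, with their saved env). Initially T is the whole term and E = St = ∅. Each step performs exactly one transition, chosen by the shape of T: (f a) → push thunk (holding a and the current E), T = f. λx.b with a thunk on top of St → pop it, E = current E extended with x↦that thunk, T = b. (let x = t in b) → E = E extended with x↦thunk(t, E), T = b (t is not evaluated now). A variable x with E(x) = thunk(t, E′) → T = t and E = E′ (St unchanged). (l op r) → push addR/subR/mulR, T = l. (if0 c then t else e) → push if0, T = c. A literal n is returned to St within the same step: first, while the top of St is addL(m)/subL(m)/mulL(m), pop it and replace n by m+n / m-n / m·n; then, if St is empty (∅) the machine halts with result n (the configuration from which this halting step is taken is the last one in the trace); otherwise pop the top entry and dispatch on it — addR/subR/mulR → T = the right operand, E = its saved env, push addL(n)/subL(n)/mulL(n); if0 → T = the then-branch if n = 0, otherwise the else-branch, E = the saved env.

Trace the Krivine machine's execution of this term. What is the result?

Answer: 35

Derivation:
t=0: ⟨T=(7 * ((λx. (if0 x then -4 else 5)) (if0 2 then -1 else 3))); E=∅; St=∅⟩
t=1: ⟨T=7; E=∅; St=[mulR]⟩
t=2: ⟨T=((λx. (if0 x then -4 else 5)) (if0 2 then -1 else 3)); E=∅; St=[mulL(7)]⟩
t=3: ⟨T=(λx. (if0 x then -4 else 5)); E=∅; St=[thunk :: mulL(7)]⟩
t=4: ⟨T=(if0 x then -4 else 5); E={x↦thunk((if0 2 then -1 else 3), ∅)}; St=[mulL(7)]⟩
t=5: ⟨T=x; E={x↦thunk((if0 2 then -1 else 3), ∅)}; St=[if0 :: mulL(7)]⟩
t=6: ⟨T=(if0 2 then -1 else 3); E=∅; St=[if0 :: mulL(7)]⟩
t=7: ⟨T=2; E=∅; St=[if0 :: if0 :: mulL(7)]⟩
t=8: ⟨T=3; E=∅; St=[if0 :: mulL(7)]⟩
t=9: ⟨T=5; E={x↦thunk((if0 2 then -1 else 3), ∅)}; St=[mulL(7)]⟩
→ final value 35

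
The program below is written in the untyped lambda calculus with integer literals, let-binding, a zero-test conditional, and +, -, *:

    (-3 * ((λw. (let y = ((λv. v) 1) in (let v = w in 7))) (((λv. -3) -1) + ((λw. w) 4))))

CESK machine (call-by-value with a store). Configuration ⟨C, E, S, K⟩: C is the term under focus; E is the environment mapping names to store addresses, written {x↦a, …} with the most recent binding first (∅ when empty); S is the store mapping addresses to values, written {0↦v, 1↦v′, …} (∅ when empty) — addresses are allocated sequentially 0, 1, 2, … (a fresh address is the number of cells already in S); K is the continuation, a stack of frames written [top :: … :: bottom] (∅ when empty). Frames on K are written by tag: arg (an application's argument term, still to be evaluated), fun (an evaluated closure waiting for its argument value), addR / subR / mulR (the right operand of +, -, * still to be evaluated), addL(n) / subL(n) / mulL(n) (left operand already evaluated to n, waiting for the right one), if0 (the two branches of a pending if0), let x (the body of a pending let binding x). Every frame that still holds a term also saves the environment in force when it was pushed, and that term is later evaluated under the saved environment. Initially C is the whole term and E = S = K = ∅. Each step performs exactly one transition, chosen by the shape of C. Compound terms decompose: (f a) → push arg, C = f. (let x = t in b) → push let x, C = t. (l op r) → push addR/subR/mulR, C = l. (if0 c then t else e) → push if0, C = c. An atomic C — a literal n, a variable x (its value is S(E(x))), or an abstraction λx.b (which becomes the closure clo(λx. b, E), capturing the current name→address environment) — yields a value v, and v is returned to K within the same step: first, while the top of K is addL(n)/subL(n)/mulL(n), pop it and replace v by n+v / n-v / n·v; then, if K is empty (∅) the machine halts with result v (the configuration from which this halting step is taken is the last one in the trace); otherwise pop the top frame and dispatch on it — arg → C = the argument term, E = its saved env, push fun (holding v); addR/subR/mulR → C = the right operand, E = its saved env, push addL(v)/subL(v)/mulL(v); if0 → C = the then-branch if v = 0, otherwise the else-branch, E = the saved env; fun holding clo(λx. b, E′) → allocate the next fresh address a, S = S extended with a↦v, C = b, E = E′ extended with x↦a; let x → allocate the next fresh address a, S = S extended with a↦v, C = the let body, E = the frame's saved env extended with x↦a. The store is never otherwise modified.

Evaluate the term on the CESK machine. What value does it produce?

[0] ⟨C=(-3 * ((λw. (let y = ((λv. v) 1) in (let v = w in 7))) (((λv. -3) -1) + ((λw. w) 4)))); E=∅; S=∅; K=∅⟩
[1] ⟨C=-3; E=∅; S=∅; K=[mulR]⟩
[2] ⟨C=((λw. (let y = ((λv. v) 1) in (let v = w in 7))) (((λv. -3) -1) + ((λw. w) 4))); E=∅; S=∅; K=[mulL(-3)]⟩
[3] ⟨C=(λw. (let y = ((λv. v) 1) in (let v = w in 7))); E=∅; S=∅; K=[arg :: mulL(-3)]⟩
[4] ⟨C=(((λv. -3) -1) + ((λw. w) 4)); E=∅; S=∅; K=[fun :: mulL(-3)]⟩
[5] ⟨C=((λv. -3) -1); E=∅; S=∅; K=[addR :: fun :: mulL(-3)]⟩
[6] ⟨C=(λv. -3); E=∅; S=∅; K=[arg :: addR :: fun :: mulL(-3)]⟩
[7] ⟨C=-1; E=∅; S=∅; K=[fun :: addR :: fun :: mulL(-3)]⟩
[8] ⟨C=-3; E={v↦0}; S={0↦-1}; K=[addR :: fun :: mulL(-3)]⟩
[9] ⟨C=((λw. w) 4); E=∅; S={0↦-1}; K=[addL(-3) :: fun :: mulL(-3)]⟩
[10] ⟨C=(λw. w); E=∅; S={0↦-1}; K=[arg :: addL(-3) :: fun :: mulL(-3)]⟩
[11] ⟨C=4; E=∅; S={0↦-1}; K=[fun :: addL(-3) :: fun :: mulL(-3)]⟩
[12] ⟨C=w; E={w↦1}; S={0↦-1, 1↦4}; K=[addL(-3) :: fun :: mulL(-3)]⟩
[13] ⟨C=(let y = ((λv. v) 1) in (let v = w in 7)); E={w↦2}; S={0↦-1, 1↦4, 2↦1}; K=[mulL(-3)]⟩
[14] ⟨C=((λv. v) 1); E={w↦2}; S={0↦-1, 1↦4, 2↦1}; K=[let y :: mulL(-3)]⟩
[15] ⟨C=(λv. v); E={w↦2}; S={0↦-1, 1↦4, 2↦1}; K=[arg :: let y :: mulL(-3)]⟩
[16] ⟨C=1; E={w↦2}; S={0↦-1, 1↦4, 2↦1}; K=[fun :: let y :: mulL(-3)]⟩
[17] ⟨C=v; E={v↦3, w↦2}; S={0↦-1, 1↦4, 2↦1, 3↦1}; K=[let y :: mulL(-3)]⟩
[18] ⟨C=(let v = w in 7); E={y↦4, w↦2}; S={0↦-1, 1↦4, 2↦1, 3↦1, 4↦1}; K=[mulL(-3)]⟩
[19] ⟨C=w; E={y↦4, w↦2}; S={0↦-1, 1↦4, 2↦1, 3↦1, 4↦1}; K=[let v :: mulL(-3)]⟩
[20] ⟨C=7; E={v↦5, y↦4, w↦2}; S={0↦-1, 1↦4, 2↦1, 3↦1, 4↦1, 5↦1}; K=[mulL(-3)]⟩
→ final value -21

Answer: -21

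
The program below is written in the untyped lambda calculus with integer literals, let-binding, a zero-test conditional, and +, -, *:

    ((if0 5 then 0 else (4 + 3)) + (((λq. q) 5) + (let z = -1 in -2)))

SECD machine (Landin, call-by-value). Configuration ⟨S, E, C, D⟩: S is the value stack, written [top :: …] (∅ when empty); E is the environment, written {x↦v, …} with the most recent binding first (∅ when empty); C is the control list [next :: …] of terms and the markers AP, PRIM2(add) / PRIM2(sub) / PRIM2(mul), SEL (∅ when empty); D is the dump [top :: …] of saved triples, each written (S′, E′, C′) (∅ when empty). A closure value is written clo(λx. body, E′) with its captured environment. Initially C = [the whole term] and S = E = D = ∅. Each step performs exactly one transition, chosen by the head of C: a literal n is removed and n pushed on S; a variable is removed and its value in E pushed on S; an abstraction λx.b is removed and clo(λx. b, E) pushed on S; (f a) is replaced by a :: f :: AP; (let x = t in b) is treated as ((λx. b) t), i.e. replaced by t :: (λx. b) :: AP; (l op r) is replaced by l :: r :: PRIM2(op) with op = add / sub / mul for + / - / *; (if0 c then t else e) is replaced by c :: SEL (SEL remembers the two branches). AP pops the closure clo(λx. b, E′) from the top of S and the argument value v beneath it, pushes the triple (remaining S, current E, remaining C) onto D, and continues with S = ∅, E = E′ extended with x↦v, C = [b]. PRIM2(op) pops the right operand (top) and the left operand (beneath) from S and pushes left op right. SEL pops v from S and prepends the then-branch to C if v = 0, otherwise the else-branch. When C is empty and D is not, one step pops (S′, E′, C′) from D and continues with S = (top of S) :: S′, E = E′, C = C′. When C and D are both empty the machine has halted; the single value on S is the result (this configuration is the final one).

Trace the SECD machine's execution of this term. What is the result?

Answer: 10

Machine steps:
0. ⟨S=∅; E=∅; C=[((if0 5 then 0 else (4 + 3)) + (((λq. q) 5) + (let z = -1 in -2)))]; D=∅⟩
1. ⟨S=∅; E=∅; C=[(if0 5 then 0 else (4 + 3)) :: (((λq. q) 5) + (let z = -1 in -2)) :: PRIM2(add)]; D=∅⟩
2. ⟨S=∅; E=∅; C=[5 :: SEL :: (((λq. q) 5) + (let z = -1 in -2)) :: PRIM2(add)]; D=∅⟩
3. ⟨S=[5]; E=∅; C=[SEL :: (((λq. q) 5) + (let z = -1 in -2)) :: PRIM2(add)]; D=∅⟩
4. ⟨S=∅; E=∅; C=[(4 + 3) :: (((λq. q) 5) + (let z = -1 in -2)) :: PRIM2(add)]; D=∅⟩
5. ⟨S=∅; E=∅; C=[4 :: 3 :: PRIM2(add) :: (((λq. q) 5) + (let z = -1 in -2)) :: PRIM2(add)]; D=∅⟩
6. ⟨S=[4]; E=∅; C=[3 :: PRIM2(add) :: (((λq. q) 5) + (let z = -1 in -2)) :: PRIM2(add)]; D=∅⟩
7. ⟨S=[3 :: 4]; E=∅; C=[PRIM2(add) :: (((λq. q) 5) + (let z = -1 in -2)) :: PRIM2(add)]; D=∅⟩
8. ⟨S=[7]; E=∅; C=[(((λq. q) 5) + (let z = -1 in -2)) :: PRIM2(add)]; D=∅⟩
9. ⟨S=[7]; E=∅; C=[((λq. q) 5) :: (let z = -1 in -2) :: PRIM2(add) :: PRIM2(add)]; D=∅⟩
10. ⟨S=[7]; E=∅; C=[5 :: (λq. q) :: AP :: (let z = -1 in -2) :: PRIM2(add) :: PRIM2(add)]; D=∅⟩
11. ⟨S=[5 :: 7]; E=∅; C=[(λq. q) :: AP :: (let z = -1 in -2) :: PRIM2(add) :: PRIM2(add)]; D=∅⟩
12. ⟨S=[clo(λq. q, ∅) :: 5 :: 7]; E=∅; C=[AP :: (let z = -1 in -2) :: PRIM2(add) :: PRIM2(add)]; D=∅⟩
13. ⟨S=∅; E={q↦5}; C=[q]; D=[([7], ∅, [(let z = -1 in -2) :: PRIM2(add) :: PRIM2(add)])]⟩
14. ⟨S=[5]; E={q↦5}; C=∅; D=[([7], ∅, [(let z = -1 in -2) :: PRIM2(add) :: PRIM2(add)])]⟩
15. ⟨S=[5 :: 7]; E=∅; C=[(let z = -1 in -2) :: PRIM2(add) :: PRIM2(add)]; D=∅⟩
16. ⟨S=[5 :: 7]; E=∅; C=[-1 :: (λz. -2) :: AP :: PRIM2(add) :: PRIM2(add)]; D=∅⟩
17. ⟨S=[-1 :: 5 :: 7]; E=∅; C=[(λz. -2) :: AP :: PRIM2(add) :: PRIM2(add)]; D=∅⟩
18. ⟨S=[clo(λz. -2, ∅) :: -1 :: 5 :: 7]; E=∅; C=[AP :: PRIM2(add) :: PRIM2(add)]; D=∅⟩
19. ⟨S=∅; E={z↦-1}; C=[-2]; D=[([5 :: 7], ∅, [PRIM2(add) :: PRIM2(add)])]⟩
20. ⟨S=[-2]; E={z↦-1}; C=∅; D=[([5 :: 7], ∅, [PRIM2(add) :: PRIM2(add)])]⟩
21. ⟨S=[-2 :: 5 :: 7]; E=∅; C=[PRIM2(add) :: PRIM2(add)]; D=∅⟩
22. ⟨S=[3 :: 7]; E=∅; C=[PRIM2(add)]; D=∅⟩
23. ⟨S=[10]; E=∅; C=∅; D=∅⟩
→ final value 10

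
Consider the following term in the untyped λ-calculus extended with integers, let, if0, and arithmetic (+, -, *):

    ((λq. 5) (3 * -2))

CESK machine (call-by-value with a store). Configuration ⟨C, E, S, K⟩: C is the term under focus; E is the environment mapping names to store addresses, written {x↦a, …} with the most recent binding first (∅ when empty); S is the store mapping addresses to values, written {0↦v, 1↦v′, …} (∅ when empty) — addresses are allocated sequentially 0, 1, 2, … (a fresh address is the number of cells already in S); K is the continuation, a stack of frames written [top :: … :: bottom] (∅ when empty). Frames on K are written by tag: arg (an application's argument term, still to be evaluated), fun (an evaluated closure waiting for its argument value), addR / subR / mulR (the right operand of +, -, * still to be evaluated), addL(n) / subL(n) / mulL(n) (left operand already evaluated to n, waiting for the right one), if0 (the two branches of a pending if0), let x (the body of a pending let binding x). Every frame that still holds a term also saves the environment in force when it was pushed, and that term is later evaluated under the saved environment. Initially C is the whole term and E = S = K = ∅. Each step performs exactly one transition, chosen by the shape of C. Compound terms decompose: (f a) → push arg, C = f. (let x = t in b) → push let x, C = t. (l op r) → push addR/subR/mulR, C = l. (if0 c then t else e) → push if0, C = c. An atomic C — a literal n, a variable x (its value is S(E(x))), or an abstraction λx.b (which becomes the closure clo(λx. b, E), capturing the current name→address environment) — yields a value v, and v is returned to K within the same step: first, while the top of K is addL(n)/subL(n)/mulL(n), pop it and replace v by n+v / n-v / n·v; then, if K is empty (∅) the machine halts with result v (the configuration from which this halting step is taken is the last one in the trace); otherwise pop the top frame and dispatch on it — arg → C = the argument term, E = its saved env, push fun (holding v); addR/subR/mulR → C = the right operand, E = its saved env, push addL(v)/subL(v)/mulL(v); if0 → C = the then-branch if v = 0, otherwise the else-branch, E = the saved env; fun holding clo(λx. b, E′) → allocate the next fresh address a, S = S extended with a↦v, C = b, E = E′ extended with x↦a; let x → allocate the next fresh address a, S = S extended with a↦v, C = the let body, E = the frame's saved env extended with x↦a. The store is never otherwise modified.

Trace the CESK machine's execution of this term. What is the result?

0. ⟨C=((λq. 5) (3 * -2)); E=∅; S=∅; K=∅⟩
1. ⟨C=(λq. 5); E=∅; S=∅; K=[arg]⟩
2. ⟨C=(3 * -2); E=∅; S=∅; K=[fun]⟩
3. ⟨C=3; E=∅; S=∅; K=[mulR :: fun]⟩
4. ⟨C=-2; E=∅; S=∅; K=[mulL(3) :: fun]⟩
5. ⟨C=5; E={q↦0}; S={0↦-6}; K=∅⟩
→ final value 5

Answer: 5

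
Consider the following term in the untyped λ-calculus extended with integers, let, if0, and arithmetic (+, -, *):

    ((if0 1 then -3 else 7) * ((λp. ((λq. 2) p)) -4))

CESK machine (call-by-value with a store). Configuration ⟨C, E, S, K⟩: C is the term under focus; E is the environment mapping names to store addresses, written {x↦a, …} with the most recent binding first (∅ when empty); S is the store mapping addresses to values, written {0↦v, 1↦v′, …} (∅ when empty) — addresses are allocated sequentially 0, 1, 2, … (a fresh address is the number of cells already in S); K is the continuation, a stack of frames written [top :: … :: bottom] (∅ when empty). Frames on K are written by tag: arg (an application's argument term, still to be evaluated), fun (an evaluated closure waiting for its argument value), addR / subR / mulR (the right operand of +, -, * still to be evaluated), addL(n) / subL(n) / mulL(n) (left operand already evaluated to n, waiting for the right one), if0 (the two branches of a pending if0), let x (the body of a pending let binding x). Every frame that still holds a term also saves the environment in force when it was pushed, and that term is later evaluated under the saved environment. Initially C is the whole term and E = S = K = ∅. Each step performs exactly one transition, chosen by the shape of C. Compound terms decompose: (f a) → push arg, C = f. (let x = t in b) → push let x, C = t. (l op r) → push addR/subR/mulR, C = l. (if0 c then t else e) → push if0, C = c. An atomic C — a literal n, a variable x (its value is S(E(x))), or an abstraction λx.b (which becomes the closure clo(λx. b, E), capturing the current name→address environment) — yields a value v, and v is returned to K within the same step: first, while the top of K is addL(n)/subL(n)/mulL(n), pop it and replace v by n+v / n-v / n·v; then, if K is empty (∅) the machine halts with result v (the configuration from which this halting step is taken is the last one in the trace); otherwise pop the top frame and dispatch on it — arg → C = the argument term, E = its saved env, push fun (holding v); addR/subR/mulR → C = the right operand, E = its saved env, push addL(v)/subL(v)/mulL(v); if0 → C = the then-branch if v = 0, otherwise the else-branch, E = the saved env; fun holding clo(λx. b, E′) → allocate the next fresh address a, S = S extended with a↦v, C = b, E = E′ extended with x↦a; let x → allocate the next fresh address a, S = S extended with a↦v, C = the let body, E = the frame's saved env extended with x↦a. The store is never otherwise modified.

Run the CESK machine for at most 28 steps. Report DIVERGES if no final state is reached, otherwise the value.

step 0: [C=((if0 1 then -3 else 7) * ((λp. ((λq. 2) p)) -4)) | E=∅ | S=∅ | K=∅]
step 1: [C=(if0 1 then -3 else 7) | E=∅ | S=∅ | K=[mulR]]
step 2: [C=1 | E=∅ | S=∅ | K=[if0 :: mulR]]
step 3: [C=7 | E=∅ | S=∅ | K=[mulR]]
step 4: [C=((λp. ((λq. 2) p)) -4) | E=∅ | S=∅ | K=[mulL(7)]]
step 5: [C=(λp. ((λq. 2) p)) | E=∅ | S=∅ | K=[arg :: mulL(7)]]
step 6: [C=-4 | E=∅ | S=∅ | K=[fun :: mulL(7)]]
step 7: [C=((λq. 2) p) | E={p↦0} | S={0↦-4} | K=[mulL(7)]]
step 8: [C=(λq. 2) | E={p↦0} | S={0↦-4} | K=[arg :: mulL(7)]]
step 9: [C=p | E={p↦0} | S={0↦-4} | K=[fun :: mulL(7)]]
step 10: [C=2 | E={q↦1, p↦0} | S={0↦-4, 1↦-4} | K=[mulL(7)]]
→ final value 14

Answer: 14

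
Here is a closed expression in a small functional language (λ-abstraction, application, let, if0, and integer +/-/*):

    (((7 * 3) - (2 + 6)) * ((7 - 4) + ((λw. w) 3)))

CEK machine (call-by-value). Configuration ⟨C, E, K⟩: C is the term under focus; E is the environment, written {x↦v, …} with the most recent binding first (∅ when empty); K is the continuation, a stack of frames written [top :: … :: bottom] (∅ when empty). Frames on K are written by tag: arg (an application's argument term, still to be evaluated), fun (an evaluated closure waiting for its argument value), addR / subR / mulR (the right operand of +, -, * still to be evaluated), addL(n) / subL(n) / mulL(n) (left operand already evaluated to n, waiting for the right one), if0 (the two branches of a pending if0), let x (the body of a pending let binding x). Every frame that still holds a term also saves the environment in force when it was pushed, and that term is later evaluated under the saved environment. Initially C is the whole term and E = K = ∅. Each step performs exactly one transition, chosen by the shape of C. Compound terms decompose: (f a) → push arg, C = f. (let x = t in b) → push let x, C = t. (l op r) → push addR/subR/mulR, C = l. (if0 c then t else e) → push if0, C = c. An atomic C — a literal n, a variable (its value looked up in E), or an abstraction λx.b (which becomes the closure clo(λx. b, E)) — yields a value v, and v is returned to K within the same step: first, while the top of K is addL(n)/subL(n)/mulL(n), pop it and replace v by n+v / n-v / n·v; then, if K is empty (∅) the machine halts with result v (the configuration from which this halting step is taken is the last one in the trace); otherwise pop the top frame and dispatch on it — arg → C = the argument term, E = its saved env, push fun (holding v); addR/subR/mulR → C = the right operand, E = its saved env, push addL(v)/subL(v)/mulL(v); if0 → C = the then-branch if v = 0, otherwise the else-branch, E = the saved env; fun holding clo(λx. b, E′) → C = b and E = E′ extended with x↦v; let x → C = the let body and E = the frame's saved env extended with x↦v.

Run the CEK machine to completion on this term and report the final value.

step 0: [C=(((7 * 3) - (2 + 6)) * ((7 - 4) + ((λw. w) 3))) | E=∅ | K=∅]
step 1: [C=((7 * 3) - (2 + 6)) | E=∅ | K=[mulR]]
step 2: [C=(7 * 3) | E=∅ | K=[subR :: mulR]]
step 3: [C=7 | E=∅ | K=[mulR :: subR :: mulR]]
step 4: [C=3 | E=∅ | K=[mulL(7) :: subR :: mulR]]
step 5: [C=(2 + 6) | E=∅ | K=[subL(21) :: mulR]]
step 6: [C=2 | E=∅ | K=[addR :: subL(21) :: mulR]]
step 7: [C=6 | E=∅ | K=[addL(2) :: subL(21) :: mulR]]
step 8: [C=((7 - 4) + ((λw. w) 3)) | E=∅ | K=[mulL(13)]]
step 9: [C=(7 - 4) | E=∅ | K=[addR :: mulL(13)]]
step 10: [C=7 | E=∅ | K=[subR :: addR :: mulL(13)]]
step 11: [C=4 | E=∅ | K=[subL(7) :: addR :: mulL(13)]]
step 12: [C=((λw. w) 3) | E=∅ | K=[addL(3) :: mulL(13)]]
step 13: [C=(λw. w) | E=∅ | K=[arg :: addL(3) :: mulL(13)]]
step 14: [C=3 | E=∅ | K=[fun :: addL(3) :: mulL(13)]]
step 15: [C=w | E={w↦3} | K=[addL(3) :: mulL(13)]]
→ final value 78

Answer: 78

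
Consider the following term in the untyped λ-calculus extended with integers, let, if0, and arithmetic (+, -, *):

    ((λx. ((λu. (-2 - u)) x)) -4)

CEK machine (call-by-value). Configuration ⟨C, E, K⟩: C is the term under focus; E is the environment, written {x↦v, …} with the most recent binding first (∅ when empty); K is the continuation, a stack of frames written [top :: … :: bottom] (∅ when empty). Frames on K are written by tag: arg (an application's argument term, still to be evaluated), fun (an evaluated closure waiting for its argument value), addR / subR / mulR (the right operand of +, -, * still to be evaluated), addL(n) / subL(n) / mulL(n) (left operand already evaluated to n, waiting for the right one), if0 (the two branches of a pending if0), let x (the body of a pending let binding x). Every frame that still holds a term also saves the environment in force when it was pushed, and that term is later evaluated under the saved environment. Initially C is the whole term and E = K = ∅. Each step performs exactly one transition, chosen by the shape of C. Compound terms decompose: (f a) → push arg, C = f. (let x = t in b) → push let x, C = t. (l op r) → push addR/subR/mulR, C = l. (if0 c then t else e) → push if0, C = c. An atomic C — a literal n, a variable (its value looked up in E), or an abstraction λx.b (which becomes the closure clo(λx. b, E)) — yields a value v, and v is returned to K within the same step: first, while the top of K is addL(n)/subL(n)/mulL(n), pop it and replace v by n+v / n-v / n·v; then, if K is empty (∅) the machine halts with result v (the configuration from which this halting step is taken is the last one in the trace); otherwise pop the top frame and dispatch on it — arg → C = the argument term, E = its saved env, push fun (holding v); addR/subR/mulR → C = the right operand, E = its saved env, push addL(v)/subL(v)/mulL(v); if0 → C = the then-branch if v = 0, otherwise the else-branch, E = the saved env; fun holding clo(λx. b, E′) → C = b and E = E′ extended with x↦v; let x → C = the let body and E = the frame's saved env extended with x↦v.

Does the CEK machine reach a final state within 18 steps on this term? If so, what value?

step 0: [C=((λx. ((λu. (-2 - u)) x)) -4) | E=∅ | K=∅]
step 1: [C=(λx. ((λu. (-2 - u)) x)) | E=∅ | K=[arg]]
step 2: [C=-4 | E=∅ | K=[fun]]
step 3: [C=((λu. (-2 - u)) x) | E={x↦-4} | K=∅]
step 4: [C=(λu. (-2 - u)) | E={x↦-4} | K=[arg]]
step 5: [C=x | E={x↦-4} | K=[fun]]
step 6: [C=(-2 - u) | E={u↦-4, x↦-4} | K=∅]
step 7: [C=-2 | E={u↦-4, x↦-4} | K=[subR]]
step 8: [C=u | E={u↦-4, x↦-4} | K=[subL(-2)]]
→ final value 2

Answer: 2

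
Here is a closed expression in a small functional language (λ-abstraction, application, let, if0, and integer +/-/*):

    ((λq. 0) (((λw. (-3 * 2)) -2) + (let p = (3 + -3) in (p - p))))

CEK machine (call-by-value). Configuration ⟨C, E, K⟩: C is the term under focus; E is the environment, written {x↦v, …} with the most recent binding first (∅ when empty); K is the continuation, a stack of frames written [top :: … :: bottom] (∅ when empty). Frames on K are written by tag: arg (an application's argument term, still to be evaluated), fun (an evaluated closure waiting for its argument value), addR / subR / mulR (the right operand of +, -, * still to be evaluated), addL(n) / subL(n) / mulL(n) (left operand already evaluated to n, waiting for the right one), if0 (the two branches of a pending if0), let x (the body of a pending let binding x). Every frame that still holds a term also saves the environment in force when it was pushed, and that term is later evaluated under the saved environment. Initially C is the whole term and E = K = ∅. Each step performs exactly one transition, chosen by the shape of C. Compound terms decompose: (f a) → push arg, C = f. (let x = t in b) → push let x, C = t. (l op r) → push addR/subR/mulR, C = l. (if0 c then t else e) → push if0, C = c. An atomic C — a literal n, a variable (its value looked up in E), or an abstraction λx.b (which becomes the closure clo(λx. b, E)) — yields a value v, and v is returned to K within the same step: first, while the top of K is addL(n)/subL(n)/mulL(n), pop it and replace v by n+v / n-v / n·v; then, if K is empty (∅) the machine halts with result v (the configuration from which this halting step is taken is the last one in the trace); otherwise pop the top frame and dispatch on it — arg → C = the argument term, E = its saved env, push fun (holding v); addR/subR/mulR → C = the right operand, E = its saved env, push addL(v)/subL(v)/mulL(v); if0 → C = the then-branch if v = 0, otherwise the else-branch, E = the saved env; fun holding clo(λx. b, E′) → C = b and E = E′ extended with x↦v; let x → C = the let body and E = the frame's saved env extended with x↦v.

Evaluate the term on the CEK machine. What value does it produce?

step 0: [C=((λq. 0) (((λw. (-3 * 2)) -2) + (let p = (3 + -3) in (p - p)))) | E=∅ | K=∅]
step 1: [C=(λq. 0) | E=∅ | K=[arg]]
step 2: [C=(((λw. (-3 * 2)) -2) + (let p = (3 + -3) in (p - p))) | E=∅ | K=[fun]]
step 3: [C=((λw. (-3 * 2)) -2) | E=∅ | K=[addR :: fun]]
step 4: [C=(λw. (-3 * 2)) | E=∅ | K=[arg :: addR :: fun]]
step 5: [C=-2 | E=∅ | K=[fun :: addR :: fun]]
step 6: [C=(-3 * 2) | E={w↦-2} | K=[addR :: fun]]
step 7: [C=-3 | E={w↦-2} | K=[mulR :: addR :: fun]]
step 8: [C=2 | E={w↦-2} | K=[mulL(-3) :: addR :: fun]]
step 9: [C=(let p = (3 + -3) in (p - p)) | E=∅ | K=[addL(-6) :: fun]]
step 10: [C=(3 + -3) | E=∅ | K=[let p :: addL(-6) :: fun]]
step 11: [C=3 | E=∅ | K=[addR :: let p :: addL(-6) :: fun]]
step 12: [C=-3 | E=∅ | K=[addL(3) :: let p :: addL(-6) :: fun]]
step 13: [C=(p - p) | E={p↦0} | K=[addL(-6) :: fun]]
step 14: [C=p | E={p↦0} | K=[subR :: addL(-6) :: fun]]
step 15: [C=p | E={p↦0} | K=[subL(0) :: addL(-6) :: fun]]
step 16: [C=0 | E={q↦-6} | K=∅]
→ final value 0

Answer: 0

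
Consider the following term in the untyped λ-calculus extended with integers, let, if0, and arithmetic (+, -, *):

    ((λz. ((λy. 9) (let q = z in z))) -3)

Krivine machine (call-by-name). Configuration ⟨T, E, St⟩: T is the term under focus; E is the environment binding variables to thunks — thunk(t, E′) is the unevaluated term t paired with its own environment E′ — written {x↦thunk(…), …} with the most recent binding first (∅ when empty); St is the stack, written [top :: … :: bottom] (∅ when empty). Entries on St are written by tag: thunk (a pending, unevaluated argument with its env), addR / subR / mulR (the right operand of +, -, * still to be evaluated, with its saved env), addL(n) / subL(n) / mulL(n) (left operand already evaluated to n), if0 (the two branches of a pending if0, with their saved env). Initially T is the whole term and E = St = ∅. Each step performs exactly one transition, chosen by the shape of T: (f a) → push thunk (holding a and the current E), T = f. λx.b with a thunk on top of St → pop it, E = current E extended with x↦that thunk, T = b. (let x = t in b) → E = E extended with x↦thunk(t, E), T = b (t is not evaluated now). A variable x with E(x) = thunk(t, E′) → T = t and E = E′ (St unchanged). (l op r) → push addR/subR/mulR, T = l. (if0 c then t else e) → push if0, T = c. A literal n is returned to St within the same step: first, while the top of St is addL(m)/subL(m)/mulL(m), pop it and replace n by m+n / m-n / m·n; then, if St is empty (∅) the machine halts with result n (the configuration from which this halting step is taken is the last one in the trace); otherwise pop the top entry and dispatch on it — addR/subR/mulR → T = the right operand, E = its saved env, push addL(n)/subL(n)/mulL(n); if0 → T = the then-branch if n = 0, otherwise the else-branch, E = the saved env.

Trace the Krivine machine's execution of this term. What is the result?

Answer: 9

Derivation:
t=0: <T=((λz. ((λy. 9) (let q = z in z))) -3), E=∅, St=∅>
t=1: <T=(λz. ((λy. 9) (let q = z in z))), E=∅, St=[thunk]>
t=2: <T=((λy. 9) (let q = z in z)), E={z↦thunk(-3, ∅)}, St=∅>
t=3: <T=(λy. 9), E={z↦thunk(-3, ∅)}, St=[thunk]>
t=4: <T=9, E={y↦thunk((let q = z in z), {z↦thunk(-3, ∅)}), z↦thunk(-3, ∅)}, St=∅>
→ final value 9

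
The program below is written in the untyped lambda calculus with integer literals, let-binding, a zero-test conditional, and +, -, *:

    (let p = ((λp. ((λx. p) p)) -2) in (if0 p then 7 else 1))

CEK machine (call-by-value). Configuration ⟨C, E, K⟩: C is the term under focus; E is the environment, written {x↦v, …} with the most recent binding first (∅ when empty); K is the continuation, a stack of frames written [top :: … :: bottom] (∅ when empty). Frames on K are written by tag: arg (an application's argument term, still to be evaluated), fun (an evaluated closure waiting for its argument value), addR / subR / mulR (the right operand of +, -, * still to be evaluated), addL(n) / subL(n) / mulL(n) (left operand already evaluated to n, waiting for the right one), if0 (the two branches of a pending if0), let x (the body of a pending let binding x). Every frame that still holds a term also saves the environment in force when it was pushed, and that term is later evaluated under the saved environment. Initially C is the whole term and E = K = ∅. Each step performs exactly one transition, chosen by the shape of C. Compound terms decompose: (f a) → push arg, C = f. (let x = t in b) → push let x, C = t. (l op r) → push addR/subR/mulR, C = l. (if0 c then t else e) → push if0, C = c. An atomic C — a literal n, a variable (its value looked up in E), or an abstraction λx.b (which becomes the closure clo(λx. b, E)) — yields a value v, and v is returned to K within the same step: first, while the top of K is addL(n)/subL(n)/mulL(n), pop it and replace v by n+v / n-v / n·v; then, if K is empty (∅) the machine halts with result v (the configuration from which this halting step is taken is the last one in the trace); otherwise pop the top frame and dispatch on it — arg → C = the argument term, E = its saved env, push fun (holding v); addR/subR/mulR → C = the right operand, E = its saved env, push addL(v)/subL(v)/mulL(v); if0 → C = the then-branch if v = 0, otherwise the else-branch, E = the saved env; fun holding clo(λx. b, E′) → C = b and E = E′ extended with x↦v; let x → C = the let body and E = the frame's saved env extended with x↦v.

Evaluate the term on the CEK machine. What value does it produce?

Answer: 1

Derivation:
0. <C=(let p = ((λp. ((λx. p) p)) -2) in (if0 p then 7 else 1)), E=∅, K=∅>
1. <C=((λp. ((λx. p) p)) -2), E=∅, K=[let p]>
2. <C=(λp. ((λx. p) p)), E=∅, K=[arg :: let p]>
3. <C=-2, E=∅, K=[fun :: let p]>
4. <C=((λx. p) p), E={p↦-2}, K=[let p]>
5. <C=(λx. p), E={p↦-2}, K=[arg :: let p]>
6. <C=p, E={p↦-2}, K=[fun :: let p]>
7. <C=p, E={x↦-2, p↦-2}, K=[let p]>
8. <C=(if0 p then 7 else 1), E={p↦-2}, K=∅>
9. <C=p, E={p↦-2}, K=[if0]>
10. <C=1, E={p↦-2}, K=∅>
→ final value 1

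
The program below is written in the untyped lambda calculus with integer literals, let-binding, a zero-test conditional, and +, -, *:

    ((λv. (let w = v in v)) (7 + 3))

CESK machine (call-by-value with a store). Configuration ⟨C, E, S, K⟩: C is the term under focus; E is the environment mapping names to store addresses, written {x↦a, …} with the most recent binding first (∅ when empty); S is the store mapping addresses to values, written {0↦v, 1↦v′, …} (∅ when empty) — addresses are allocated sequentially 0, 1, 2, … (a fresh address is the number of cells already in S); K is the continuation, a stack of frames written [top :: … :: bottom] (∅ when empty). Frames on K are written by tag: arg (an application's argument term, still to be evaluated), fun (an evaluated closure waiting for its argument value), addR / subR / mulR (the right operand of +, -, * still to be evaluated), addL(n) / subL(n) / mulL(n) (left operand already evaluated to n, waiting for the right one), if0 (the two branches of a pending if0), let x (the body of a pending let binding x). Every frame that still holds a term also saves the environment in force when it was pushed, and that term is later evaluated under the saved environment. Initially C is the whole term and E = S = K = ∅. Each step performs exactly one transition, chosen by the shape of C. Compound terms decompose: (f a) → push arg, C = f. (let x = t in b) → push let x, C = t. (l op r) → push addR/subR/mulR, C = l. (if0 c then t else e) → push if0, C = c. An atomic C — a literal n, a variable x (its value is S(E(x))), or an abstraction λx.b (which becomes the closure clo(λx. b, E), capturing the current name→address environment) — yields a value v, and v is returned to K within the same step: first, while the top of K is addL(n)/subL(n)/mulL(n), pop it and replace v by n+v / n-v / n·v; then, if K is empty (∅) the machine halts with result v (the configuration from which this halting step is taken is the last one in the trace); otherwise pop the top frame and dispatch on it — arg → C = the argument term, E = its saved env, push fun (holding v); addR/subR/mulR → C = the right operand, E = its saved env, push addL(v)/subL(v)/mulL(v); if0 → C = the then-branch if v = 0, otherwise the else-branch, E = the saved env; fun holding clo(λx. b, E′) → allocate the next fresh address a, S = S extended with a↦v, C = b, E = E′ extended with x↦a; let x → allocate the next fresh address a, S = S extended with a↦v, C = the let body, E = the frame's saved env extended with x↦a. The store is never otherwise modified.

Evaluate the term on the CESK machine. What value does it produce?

Answer: 10

Machine steps:
[0] ⟨C=((λv. (let w = v in v)) (7 + 3)); E=∅; S=∅; K=∅⟩
[1] ⟨C=(λv. (let w = v in v)); E=∅; S=∅; K=[arg]⟩
[2] ⟨C=(7 + 3); E=∅; S=∅; K=[fun]⟩
[3] ⟨C=7; E=∅; S=∅; K=[addR :: fun]⟩
[4] ⟨C=3; E=∅; S=∅; K=[addL(7) :: fun]⟩
[5] ⟨C=(let w = v in v); E={v↦0}; S={0↦10}; K=∅⟩
[6] ⟨C=v; E={v↦0}; S={0↦10}; K=[let w]⟩
[7] ⟨C=v; E={w↦1, v↦0}; S={0↦10, 1↦10}; K=∅⟩
→ final value 10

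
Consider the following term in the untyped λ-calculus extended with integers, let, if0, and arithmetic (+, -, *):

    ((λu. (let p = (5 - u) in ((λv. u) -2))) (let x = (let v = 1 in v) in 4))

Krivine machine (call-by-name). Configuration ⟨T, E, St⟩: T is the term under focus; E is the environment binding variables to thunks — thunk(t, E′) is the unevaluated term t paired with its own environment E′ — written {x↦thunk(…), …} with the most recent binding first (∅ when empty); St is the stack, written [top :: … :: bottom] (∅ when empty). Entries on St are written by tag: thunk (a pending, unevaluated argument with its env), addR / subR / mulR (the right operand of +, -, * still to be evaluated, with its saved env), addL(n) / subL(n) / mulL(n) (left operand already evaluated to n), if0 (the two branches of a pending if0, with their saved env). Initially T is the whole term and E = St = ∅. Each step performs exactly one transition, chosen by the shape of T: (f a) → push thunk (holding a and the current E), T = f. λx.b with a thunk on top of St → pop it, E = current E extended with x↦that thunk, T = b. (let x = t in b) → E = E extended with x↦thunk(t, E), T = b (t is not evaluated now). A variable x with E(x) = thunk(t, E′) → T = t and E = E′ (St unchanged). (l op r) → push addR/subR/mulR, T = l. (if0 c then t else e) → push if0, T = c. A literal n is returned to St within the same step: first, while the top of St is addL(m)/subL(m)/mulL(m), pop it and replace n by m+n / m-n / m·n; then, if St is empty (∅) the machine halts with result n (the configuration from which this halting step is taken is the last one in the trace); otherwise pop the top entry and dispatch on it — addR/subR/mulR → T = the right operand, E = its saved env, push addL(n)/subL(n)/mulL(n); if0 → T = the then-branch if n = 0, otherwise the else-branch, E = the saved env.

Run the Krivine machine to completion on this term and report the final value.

step 0: ⟨T=((λu. (let p = (5 - u) in ((λv. u) -2))) (let x = (let v = 1 in v) in 4)); E=∅; St=∅⟩
step 1: ⟨T=(λu. (let p = (5 - u) in ((λv. u) -2))); E=∅; St=[thunk]⟩
step 2: ⟨T=(let p = (5 - u) in ((λv. u) -2)); E={u↦thunk((let x = (let v = 1 in v) in 4), ∅)}; St=∅⟩
step 3: ⟨T=((λv. u) -2); E={p↦thunk((5 - u), {u↦thunk((let x = (let v = 1 in v) in 4), ∅)}), u↦thunk((let x = (let v = 1 in v) in 4), ∅)}; St=∅⟩
step 4: ⟨T=(λv. u); E={p↦thunk((5 - u), {u↦thunk((let x = (let v = 1 in v) in 4), ∅)}), u↦thunk((let x = (let v = 1 in v) in 4), ∅)}; St=[thunk]⟩
step 5: ⟨T=u; E={v↦thunk(-2, {p↦thunk((5 - u), {u↦thunk((let x = (let v = 1 in v) in 4), ∅)}), u↦thunk((let x = (let v = 1 in v) in 4), ∅)}), p↦thunk((5 - u), {u↦thunk((let x = (let v = 1 in v) in 4), ∅)}), u↦thunk((let x = (let v = 1 in v) in 4), ∅)}; St=∅⟩
step 6: ⟨T=(let x = (let v = 1 in v) in 4); E=∅; St=∅⟩
step 7: ⟨T=4; E={x↦thunk((let v = 1 in v), ∅)}; St=∅⟩
→ final value 4

Answer: 4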